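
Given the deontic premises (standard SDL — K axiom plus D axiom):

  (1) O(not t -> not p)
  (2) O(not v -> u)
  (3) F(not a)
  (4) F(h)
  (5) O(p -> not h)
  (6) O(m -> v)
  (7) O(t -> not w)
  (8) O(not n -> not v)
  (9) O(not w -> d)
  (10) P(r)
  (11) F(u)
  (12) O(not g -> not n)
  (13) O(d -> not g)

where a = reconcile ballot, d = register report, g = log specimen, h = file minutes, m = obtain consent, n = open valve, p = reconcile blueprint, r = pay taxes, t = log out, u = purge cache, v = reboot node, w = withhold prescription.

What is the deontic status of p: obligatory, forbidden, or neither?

Premise 11, F(u), is equivalent to O(not u).
The contrapositive of premise 2 (O(not v -> u)) is O(not u -> v), and O(not u) is already established, so O(v).
Premise 8 is O(not n -> not v); contrapositively O(v -> n). Since O(v) holds, K gives O(n).
The contrapositive of premise 12 (O(not g -> not n)) is O(n -> g), and O(n) is already established, so O(g).
Premise 13, O(d -> not g), contraposes to O(g -> not d); with O(g) we get O(not d).
Premise 9, O(not w -> d), contraposes to O(not d -> w); with O(not d) we get O(w).
Premise 7 is O(t -> not w); contrapositively O(w -> not t). Since O(w) holds, K gives O(not t).
Premise 1 is O(not t -> not p); since O(not t), deontic closure gives O(not p).
Premises 3, 4, 5, 6, 10 do not contribute to this derivation.
Thus O(not p), which is F(p): p is forbidden.

Forbidden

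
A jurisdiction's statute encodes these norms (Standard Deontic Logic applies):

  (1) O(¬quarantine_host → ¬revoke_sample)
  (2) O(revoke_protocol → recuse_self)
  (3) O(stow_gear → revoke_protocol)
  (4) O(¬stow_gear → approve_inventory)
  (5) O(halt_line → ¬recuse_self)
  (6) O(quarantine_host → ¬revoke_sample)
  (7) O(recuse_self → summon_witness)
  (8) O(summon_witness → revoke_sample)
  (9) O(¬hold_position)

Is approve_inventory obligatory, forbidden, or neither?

Obligatory

Premises 6 and 1 are O(quarantine_host → ¬revoke_sample) and O(¬quarantine_host → ¬revoke_sample); every ideal world satisfies quarantine_host or ¬quarantine_host, so in either case ¬revoke_sample holds — hence O(¬revoke_sample).
Premise 8, O(summon_witness → revoke_sample), contraposes to O(¬revoke_sample → ¬summon_witness); with O(¬revoke_sample) we get O(¬summon_witness).
Premise 7, O(recuse_self → summon_witness), contraposes to O(¬summon_witness → ¬recuse_self); with O(¬summon_witness) we get O(¬recuse_self).
Premise 2 is O(revoke_protocol → recuse_self); contrapositively O(¬recuse_self → ¬revoke_protocol). Since O(¬recuse_self) holds, K gives O(¬revoke_protocol).
Premise 3 is O(stow_gear → revoke_protocol); contrapositively O(¬revoke_protocol → ¬stow_gear). Since O(¬revoke_protocol) holds, K gives O(¬stow_gear).
Applying K to premise 4 (O(¬stow_gear → approve_inventory)) and O(¬stow_gear) yields O(approve_inventory).
Premises 5, 9 do not contribute to this derivation.
Hence approve_inventory is obligatory.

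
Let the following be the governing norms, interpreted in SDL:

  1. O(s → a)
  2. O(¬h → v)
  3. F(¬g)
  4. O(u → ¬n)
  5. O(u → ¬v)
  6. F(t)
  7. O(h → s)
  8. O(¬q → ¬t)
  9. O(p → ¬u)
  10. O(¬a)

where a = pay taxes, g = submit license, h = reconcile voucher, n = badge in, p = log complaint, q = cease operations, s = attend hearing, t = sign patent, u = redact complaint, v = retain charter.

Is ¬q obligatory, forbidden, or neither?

Neither

Premise 8 is O(¬q → ¬t); even if O(¬t) held, inferring O(¬q) would be affirming the consequent — invalid.
No premise or chain of K-axiom applications forces O(¬q), and none forces O(q). So ¬q is neither obligatory nor forbidden under these norms.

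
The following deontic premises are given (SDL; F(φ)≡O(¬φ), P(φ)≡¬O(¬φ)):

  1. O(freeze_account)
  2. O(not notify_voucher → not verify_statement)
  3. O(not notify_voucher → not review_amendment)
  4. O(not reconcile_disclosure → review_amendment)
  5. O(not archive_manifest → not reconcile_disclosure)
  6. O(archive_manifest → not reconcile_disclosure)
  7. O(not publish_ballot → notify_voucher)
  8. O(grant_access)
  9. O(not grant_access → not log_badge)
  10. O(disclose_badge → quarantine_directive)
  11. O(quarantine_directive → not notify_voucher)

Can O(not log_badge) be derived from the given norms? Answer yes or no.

Premise 9 is O(not grant_access → not log_badge), but O(not grant_access) is not derivable from the premises, so it does not yield O(not log_badge).
No other premise forces O(not log_badge). An ideal world satisfying every premise can still have not log_badge false, so O(not log_badge) is not derivable.

No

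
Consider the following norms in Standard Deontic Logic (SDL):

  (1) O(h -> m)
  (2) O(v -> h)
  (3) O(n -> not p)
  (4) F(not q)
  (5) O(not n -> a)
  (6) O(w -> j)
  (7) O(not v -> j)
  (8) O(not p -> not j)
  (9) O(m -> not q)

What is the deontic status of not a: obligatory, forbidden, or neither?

Forbidden

F(not q) at premise 4 means O(q).
Premise 9, O(m -> not q), contraposes to O(q -> not m); with O(q) we get O(not m).
Premise 1 is O(h -> m); contrapositively O(not m -> not h). Since O(not m) holds, K gives O(not h).
Premise 2 is O(v -> h); contrapositively O(not h -> not v). Since O(not h) holds, K gives O(not v).
With premise 7, O(not v -> j), the K-axiom yields O(j).
Premise 8, O(not p -> not j), contraposes to O(j -> p); with O(j) we get O(p).
Premise 3, O(n -> not p), contraposes to O(p -> not n); with O(p) we get O(not n).
From O(not n) and premise 5, O(not n -> a), we obtain O(a).
Premise 6 does not contribute to this derivation.
Thus O(a), which is F(not a): not a is forbidden.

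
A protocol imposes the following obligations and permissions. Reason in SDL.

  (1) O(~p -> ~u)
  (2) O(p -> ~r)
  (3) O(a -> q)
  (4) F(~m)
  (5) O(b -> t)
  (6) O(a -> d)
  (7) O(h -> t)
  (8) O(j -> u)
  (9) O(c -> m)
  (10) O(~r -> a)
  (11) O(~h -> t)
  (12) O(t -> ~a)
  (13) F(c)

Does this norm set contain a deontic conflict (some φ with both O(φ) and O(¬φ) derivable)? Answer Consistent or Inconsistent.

Consistent

Premise 9 is O(c -> m); even if O(m) held, inferring O(c) would be affirming the consequent — invalid.
So O(c) is not derivable, and the apparent clash with O(~c) does not arise.
A world satisfying every obligation exists (e.g. a=false, b=false, c=false, d=false, h=false, j=false, m=true, p=false, q=false, r=true, t=true, u=false); no atom is both obligatory and forbidden, so the set is consistent.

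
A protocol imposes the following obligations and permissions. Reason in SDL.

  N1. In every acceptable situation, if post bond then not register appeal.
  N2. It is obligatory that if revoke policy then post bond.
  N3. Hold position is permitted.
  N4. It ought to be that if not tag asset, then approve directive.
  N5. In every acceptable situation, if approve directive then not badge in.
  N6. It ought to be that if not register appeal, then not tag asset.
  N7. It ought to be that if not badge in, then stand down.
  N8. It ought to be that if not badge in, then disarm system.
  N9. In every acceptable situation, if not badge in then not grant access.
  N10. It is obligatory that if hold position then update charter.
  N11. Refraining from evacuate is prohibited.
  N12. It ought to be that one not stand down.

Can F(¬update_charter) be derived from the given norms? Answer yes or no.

Premise 10 is O(hold_position → update_charter), but O(hold_position) is not derivable from the premises (the permission P(hold_position) asserts only ¬O(¬hold_position), not O(hold_position)), so it does not yield O(update_charter).
No other premise forces O(update_charter). An ideal world satisfying every premise can still have ¬update_charter true, so F(¬update_charter) is not derivable.

No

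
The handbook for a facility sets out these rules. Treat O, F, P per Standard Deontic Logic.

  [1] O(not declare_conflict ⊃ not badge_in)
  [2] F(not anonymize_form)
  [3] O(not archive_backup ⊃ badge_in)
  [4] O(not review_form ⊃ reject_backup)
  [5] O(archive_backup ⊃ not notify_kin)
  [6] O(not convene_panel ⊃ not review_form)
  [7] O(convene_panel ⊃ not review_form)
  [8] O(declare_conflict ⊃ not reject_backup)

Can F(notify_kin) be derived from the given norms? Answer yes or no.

Yes

Premises 6 and 7 are O(not convene_panel ⊃ not review_form) and O(convene_panel ⊃ not review_form); every ideal world satisfies not convene_panel or convene_panel, so in either case not review_form holds — hence O(not review_form).
Premise 4 is O(not review_form ⊃ reject_backup); since O(not review_form), deontic closure gives O(reject_backup).
Premise 8, O(declare_conflict ⊃ not reject_backup), contraposes to O(reject_backup ⊃ not declare_conflict); with O(reject_backup) we get O(not declare_conflict).
With premise 1, O(not declare_conflict ⊃ not badge_in), the K-axiom yields O(not badge_in).
Premise 3, O(not archive_backup ⊃ badge_in), contraposes to O(not badge_in ⊃ archive_backup); with O(not badge_in) we get O(archive_backup).
Applying K to premise 5 (O(archive_backup ⊃ not notify_kin)) and O(archive_backup) yields O(not notify_kin).
Premise 2 does not contribute to this derivation.
So O(not notify_kin) holds, i.e. F(notify_kin). The claim follows.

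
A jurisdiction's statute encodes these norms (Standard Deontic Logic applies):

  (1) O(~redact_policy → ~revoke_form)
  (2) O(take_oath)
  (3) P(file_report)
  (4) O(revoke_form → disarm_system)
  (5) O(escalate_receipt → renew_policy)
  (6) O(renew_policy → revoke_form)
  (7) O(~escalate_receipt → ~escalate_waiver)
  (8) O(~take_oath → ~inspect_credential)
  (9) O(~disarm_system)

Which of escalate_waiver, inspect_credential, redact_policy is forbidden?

From premise 9 we have O(~disarm_system).
Premise 4 is O(revoke_form → disarm_system); contrapositively O(~disarm_system → ~revoke_form). Since O(~disarm_system) holds, K gives O(~revoke_form).
Premise 6 is O(renew_policy → revoke_form); contrapositively O(~revoke_form → ~renew_policy). Since O(~revoke_form) holds, K gives O(~renew_policy).
Premise 5, O(escalate_receipt → renew_policy), contraposes to O(~renew_policy → ~escalate_receipt); with O(~renew_policy) we get O(~escalate_receipt).
With premise 7, O(~escalate_receipt → ~escalate_waiver), the K-axiom yields O(~escalate_waiver).
So O(~escalate_waiver) holds, i.e. escalate_waiver is forbidden. None of the other listed options is forbidden under the premises.

escalate_waiver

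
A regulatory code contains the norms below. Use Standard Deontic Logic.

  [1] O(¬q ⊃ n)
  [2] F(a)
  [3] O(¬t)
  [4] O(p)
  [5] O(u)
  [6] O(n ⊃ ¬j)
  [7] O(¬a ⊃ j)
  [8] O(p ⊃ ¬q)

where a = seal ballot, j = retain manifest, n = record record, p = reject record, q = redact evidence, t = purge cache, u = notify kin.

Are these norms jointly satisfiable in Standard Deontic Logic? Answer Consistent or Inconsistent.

Premise 2, F(a), is equivalent to O(¬a).
From O(¬a) and premise 7, O(¬a ⊃ j), we obtain O(j).
Premise 6, O(n ⊃ ¬j), contraposes to O(j ⊃ ¬n); with O(j) we get O(¬n).
Premise 1, O(¬q ⊃ n), contraposes to O(¬n ⊃ q); with O(¬n) we get O(q).
Premise 8 is O(p ⊃ ¬q); contrapositively O(q ⊃ ¬p). Since O(q) holds, K gives O(¬p).
Yet premise 4 states O(p).
We now have both O(¬p) and O(p) — p is simultaneously obligatory and forbidden, violating the D-axiom.

Inconsistent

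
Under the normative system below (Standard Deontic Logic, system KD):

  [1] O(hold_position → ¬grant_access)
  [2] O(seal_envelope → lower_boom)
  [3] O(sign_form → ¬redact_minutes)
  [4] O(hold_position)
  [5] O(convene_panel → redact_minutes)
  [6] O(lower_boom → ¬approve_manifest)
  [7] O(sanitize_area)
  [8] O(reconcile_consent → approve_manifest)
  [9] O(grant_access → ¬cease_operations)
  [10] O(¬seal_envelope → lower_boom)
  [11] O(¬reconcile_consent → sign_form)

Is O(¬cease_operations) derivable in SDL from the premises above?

No

Premise 9 is O(grant_access → ¬cease_operations), but O(grant_access) is not derivable from the premises, so it does not yield O(¬cease_operations).
No other premise forces O(¬cease_operations). An ideal world satisfying every premise can still have ¬cease_operations false, so O(¬cease_operations) is not derivable.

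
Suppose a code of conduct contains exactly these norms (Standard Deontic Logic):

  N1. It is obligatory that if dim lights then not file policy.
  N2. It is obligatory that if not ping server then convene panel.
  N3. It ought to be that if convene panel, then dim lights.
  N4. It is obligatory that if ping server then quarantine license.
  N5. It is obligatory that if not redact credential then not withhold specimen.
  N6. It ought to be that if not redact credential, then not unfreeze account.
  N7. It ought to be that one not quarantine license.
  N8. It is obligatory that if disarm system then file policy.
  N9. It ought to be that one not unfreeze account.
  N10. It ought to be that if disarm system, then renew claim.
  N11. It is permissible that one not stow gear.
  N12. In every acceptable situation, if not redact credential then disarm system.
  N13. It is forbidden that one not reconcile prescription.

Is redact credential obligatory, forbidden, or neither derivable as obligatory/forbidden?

Premise 7 gives O(¬quarantine_license).
Premise 4, O(ping_server → quarantine_license), contraposes to O(¬quarantine_license → ¬ping_server); with O(¬quarantine_license) we get O(¬ping_server).
Premise 2 is O(¬ping_server → convene_panel); since O(¬ping_server), deontic closure gives O(convene_panel).
Applying K to premise 3 (O(convene_panel → dim_lights)) and O(convene_panel) yields O(dim_lights).
With premise 1, O(dim_lights → ¬file_policy), the K-axiom yields O(¬file_policy).
The contrapositive of premise 8 (O(disarm_system → file_policy)) is O(¬file_policy → ¬disarm_system), and O(¬file_policy) is already established, so O(¬disarm_system).
Premise 12, O(¬redact_credential → disarm_system), contraposes to O(¬disarm_system → redact_credential); with O(¬disarm_system) we get O(redact_credential).
Premises 5, 6, 9, 10, 11, 13 do not contribute to this derivation.
Hence redact_credential is obligatory.

Obligatory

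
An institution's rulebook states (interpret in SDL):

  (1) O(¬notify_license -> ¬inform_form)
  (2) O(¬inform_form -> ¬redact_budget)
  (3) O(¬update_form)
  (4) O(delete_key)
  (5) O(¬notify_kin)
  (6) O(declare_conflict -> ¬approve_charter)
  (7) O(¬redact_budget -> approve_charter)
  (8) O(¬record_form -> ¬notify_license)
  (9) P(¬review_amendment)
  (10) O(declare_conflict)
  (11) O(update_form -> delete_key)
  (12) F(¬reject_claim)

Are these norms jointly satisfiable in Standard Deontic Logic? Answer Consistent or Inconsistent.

Premise 11 is O(update_form -> delete_key); even if O(delete_key) held, inferring O(update_form) would be affirming the consequent — invalid.
So O(update_form) is not derivable, and the apparent clash with O(¬update_form) does not arise.
A world satisfying every obligation exists (e.g. approve_charter=false, declare_conflict=true, delete_key=true, inform_form=true, notify_kin=false, notify_license=true, record_form=true, redact_budget=true, reject_claim=true, review_amendment=false, update_form=false); no atom is both obligatory and forbidden, so the set is consistent.

Consistent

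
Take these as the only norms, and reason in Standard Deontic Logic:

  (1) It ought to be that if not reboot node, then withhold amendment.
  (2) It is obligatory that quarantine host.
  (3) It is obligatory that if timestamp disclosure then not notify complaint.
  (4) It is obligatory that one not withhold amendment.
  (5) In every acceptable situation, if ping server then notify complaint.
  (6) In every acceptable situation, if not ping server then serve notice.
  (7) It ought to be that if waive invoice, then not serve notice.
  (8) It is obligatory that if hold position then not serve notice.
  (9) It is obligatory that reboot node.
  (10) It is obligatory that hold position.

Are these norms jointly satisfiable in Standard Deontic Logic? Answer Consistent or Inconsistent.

Consistent

Premise 1 is O(¬reboot_node → withhold_amendment), but O(¬reboot_node) is not derivable from the premises, so it does not yield O(withhold_amendment).
So O(withhold_amendment) is not derivable, and the apparent clash with O(¬withhold_amendment) does not arise.
A world satisfying every obligation exists (e.g. hold_position=true, notify_complaint=true, ping_server=true, quarantine_host=true, reboot_node=true, serve_notice=false, timestamp_disclosure=false, waive_invoice=false, withhold_amendment=false); no atom is both obligatory and forbidden, so the set is consistent.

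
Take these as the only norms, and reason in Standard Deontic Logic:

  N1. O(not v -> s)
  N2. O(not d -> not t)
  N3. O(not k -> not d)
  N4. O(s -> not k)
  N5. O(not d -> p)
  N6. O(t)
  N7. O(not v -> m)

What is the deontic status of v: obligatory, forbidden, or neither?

From premise 6 we have O(t).
Premise 2 is O(not d -> not t); contrapositively O(t -> d). Since O(t) holds, K gives O(d).
Premise 3, O(not k -> not d), contraposes to O(d -> k); with O(d) we get O(k).
The contrapositive of premise 4 (O(s -> not k)) is O(k -> not s), and O(k) is already established, so O(not s).
The contrapositive of premise 1 (O(not v -> s)) is O(not s -> v), and O(not s) is already established, so O(v).
Premises 5, 7 do not contribute to this derivation.
Hence v is obligatory.

Obligatory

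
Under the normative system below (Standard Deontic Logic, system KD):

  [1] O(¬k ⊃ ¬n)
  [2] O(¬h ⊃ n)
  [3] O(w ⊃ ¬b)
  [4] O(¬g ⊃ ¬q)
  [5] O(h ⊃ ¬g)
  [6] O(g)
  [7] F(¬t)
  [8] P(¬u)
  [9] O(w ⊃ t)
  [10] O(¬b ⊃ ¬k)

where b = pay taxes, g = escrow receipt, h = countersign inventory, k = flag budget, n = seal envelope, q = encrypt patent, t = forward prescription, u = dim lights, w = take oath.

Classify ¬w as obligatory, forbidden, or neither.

From premise 6 we have O(g).
Premise 5, O(h ⊃ ¬g), contraposes to O(g ⊃ ¬h); with O(g) we get O(¬h).
Premise 2 is O(¬h ⊃ n); since O(¬h), deontic closure gives O(n).
The contrapositive of premise 1 (O(¬k ⊃ ¬n)) is O(n ⊃ k), and O(n) is already established, so O(k).
Premise 10, O(¬b ⊃ ¬k), contraposes to O(k ⊃ b); with O(k) we get O(b).
The contrapositive of premise 3 (O(w ⊃ ¬b)) is O(b ⊃ ¬w), and O(b) is already established, so O(¬w).
Premises 4, 7, 8, 9 do not contribute to this derivation.
Hence ¬w is obligatory.

Obligatory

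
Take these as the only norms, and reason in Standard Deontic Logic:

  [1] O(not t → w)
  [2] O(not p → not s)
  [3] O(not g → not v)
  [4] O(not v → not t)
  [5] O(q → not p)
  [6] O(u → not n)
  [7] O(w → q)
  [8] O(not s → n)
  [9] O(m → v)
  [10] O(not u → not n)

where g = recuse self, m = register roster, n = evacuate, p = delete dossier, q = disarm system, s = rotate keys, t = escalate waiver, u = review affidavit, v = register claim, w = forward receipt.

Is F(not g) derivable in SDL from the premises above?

Premises 10 and 6 are O(not u → not n) and O(u → not n); every ideal world satisfies not u or u, so in either case not n holds — hence O(not n).
Premise 8, O(not s → n), contraposes to O(not n → s); with O(not n) we get O(s).
Premise 2, O(not p → not s), contraposes to O(s → p); with O(s) we get O(p).
Premise 5 is O(q → not p); contrapositively O(p → not q). Since O(p) holds, K gives O(not q).
The contrapositive of premise 7 (O(w → q)) is O(not q → not w), and O(not q) is already established, so O(not w).
Premise 1, O(not t → w), contraposes to O(not w → t); with O(not w) we get O(t).
Premise 4 is O(not v → not t); contrapositively O(t → v). Since O(t) holds, K gives O(v).
The contrapositive of premise 3 (O(not g → not v)) is O(v → g), and O(v) is already established, so O(g).
Premise 9 does not contribute to this derivation.
So O(g) holds, i.e. F(not g). The claim follows.

Yes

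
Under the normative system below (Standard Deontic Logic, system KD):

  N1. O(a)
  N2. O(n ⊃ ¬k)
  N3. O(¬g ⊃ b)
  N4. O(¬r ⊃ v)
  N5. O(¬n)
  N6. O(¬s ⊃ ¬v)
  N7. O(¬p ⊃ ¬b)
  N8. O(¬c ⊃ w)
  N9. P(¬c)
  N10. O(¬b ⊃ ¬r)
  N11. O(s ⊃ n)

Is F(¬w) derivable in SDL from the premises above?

No

Premise 8 is O(¬c ⊃ w), but O(¬c) is not derivable from the premises (the permission P(¬c) asserts only ¬O(c), not O(¬c)), so it does not yield O(w).
No other premise forces O(w). An ideal world satisfying every premise can still have ¬w true, so F(¬w) is not derivable.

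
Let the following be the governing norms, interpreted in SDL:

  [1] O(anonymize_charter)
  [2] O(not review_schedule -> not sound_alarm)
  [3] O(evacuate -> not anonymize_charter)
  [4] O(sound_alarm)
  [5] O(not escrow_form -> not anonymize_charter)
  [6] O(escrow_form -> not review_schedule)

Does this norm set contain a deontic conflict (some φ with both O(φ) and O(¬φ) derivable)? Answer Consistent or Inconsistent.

Inconsistent

Premise 4 gives O(sound_alarm).
Premise 2 is O(not review_schedule -> not sound_alarm); contrapositively O(sound_alarm -> review_schedule). Since O(sound_alarm) holds, K gives O(review_schedule).
Premise 6, O(escrow_form -> not review_schedule), contraposes to O(review_schedule -> not escrow_form); with O(review_schedule) we get O(not escrow_form).
Premise 5 is O(not escrow_form -> not anonymize_charter); since O(not escrow_form), deontic closure gives O(not anonymize_charter).
Yet premise 1 states O(anonymize_charter).
We now have both O(not anonymize_charter) and O(anonymize_charter) — anonymize_charter is simultaneously obligatory and forbidden, violating the D-axiom.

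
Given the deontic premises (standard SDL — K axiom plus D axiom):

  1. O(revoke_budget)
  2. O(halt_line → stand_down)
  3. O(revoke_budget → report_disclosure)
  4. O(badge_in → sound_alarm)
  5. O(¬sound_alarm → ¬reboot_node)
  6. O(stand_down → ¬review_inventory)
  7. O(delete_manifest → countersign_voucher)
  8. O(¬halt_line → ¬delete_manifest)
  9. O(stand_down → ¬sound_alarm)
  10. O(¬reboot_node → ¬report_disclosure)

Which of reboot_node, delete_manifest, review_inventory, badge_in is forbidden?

Premise 1 states O(revoke_budget) outright.
Applying K to premise 3 (O(revoke_budget → report_disclosure)) and O(revoke_budget) yields O(report_disclosure).
Premise 10, O(¬reboot_node → ¬report_disclosure), contraposes to O(report_disclosure → reboot_node); with O(report_disclosure) we get O(reboot_node).
Premise 5 is O(¬sound_alarm → ¬reboot_node); contrapositively O(reboot_node → sound_alarm). Since O(reboot_node) holds, K gives O(sound_alarm).
Premise 9, O(stand_down → ¬sound_alarm), contraposes to O(sound_alarm → ¬stand_down); with O(sound_alarm) we get O(¬stand_down).
Premise 2 is O(halt_line → stand_down); contrapositively O(¬stand_down → ¬halt_line). Since O(¬stand_down) holds, K gives O(¬halt_line).
Applying K to premise 8 (O(¬halt_line → ¬delete_manifest)) and O(¬halt_line) yields O(¬delete_manifest).
So O(¬delete_manifest) holds, i.e. delete_manifest is forbidden. None of the other listed options is forbidden under the premises.

delete_manifest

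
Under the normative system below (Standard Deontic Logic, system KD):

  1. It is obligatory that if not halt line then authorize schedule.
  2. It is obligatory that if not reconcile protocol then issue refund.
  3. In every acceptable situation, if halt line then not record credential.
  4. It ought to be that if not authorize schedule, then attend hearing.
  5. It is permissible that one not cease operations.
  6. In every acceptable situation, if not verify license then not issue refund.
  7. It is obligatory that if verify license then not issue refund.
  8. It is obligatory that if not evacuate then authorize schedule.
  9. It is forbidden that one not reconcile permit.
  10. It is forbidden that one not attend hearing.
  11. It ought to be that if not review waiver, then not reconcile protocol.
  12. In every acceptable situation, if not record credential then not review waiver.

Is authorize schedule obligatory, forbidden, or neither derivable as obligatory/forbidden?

Obligatory

Premises 6 and 7 cover both cases: O(¬verify_license → ¬issue_refund) and O(verify_license → ¬issue_refund). Since ¬verify_license ∨ verify_license is a tautology, O(¬issue_refund) follows.
Premise 2, O(¬reconcile_protocol → issue_refund), contraposes to O(¬issue_refund → reconcile_protocol); with O(¬issue_refund) we get O(reconcile_protocol).
Premise 11 is O(¬review_waiver → ¬reconcile_protocol); contrapositively O(reconcile_protocol → review_waiver). Since O(reconcile_protocol) holds, K gives O(review_waiver).
Premise 12 is O(¬record_credential → ¬review_waiver); contrapositively O(review_waiver → record_credential). Since O(review_waiver) holds, K gives O(record_credential).
Premise 3, O(halt_line → ¬record_credential), contraposes to O(record_credential → ¬halt_line); with O(record_credential) we get O(¬halt_line).
Premise 1 is O(¬halt_line → authorize_schedule); since O(¬halt_line), deontic closure gives O(authorize_schedule).
Premises 4, 5, 8, 9, 10 do not contribute to this derivation.
Hence authorize_schedule is obligatory.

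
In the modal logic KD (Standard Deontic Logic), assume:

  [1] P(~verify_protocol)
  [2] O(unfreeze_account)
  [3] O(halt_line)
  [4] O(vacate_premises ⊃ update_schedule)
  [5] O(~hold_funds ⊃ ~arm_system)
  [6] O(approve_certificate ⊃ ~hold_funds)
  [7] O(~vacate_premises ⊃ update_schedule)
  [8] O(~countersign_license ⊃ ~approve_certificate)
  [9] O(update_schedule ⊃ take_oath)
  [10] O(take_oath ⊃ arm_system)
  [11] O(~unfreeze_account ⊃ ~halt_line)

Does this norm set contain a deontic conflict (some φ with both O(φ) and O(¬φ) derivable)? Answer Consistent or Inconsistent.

Premise 11 is O(~unfreeze_account ⊃ ~halt_line), but O(~unfreeze_account) is not derivable from the premises, so it does not yield O(~halt_line).
So O(~halt_line) is not derivable, and the apparent clash with O(halt_line) does not arise.
A world satisfying every obligation exists (e.g. approve_certificate=false, arm_system=true, countersign_license=false, halt_line=true, hold_funds=true, take_oath=true, unfreeze_account=true, update_schedule=true, vacate_premises=false, verify_protocol=false); no atom is both obligatory and forbidden, so the set is consistent.

Consistent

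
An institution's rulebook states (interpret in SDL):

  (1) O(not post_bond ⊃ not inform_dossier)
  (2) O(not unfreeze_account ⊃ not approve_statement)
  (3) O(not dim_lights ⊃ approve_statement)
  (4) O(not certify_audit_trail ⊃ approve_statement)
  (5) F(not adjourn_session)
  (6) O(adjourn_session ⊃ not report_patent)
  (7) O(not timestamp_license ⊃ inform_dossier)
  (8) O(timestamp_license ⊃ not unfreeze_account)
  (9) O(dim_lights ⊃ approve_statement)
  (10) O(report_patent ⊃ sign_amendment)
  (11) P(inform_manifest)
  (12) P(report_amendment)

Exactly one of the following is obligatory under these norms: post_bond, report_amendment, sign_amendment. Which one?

By case analysis on not dim_lights: premise 3 gives O(not dim_lights ⊃ approve_statement) and premise 9 gives O(dim_lights ⊃ approve_statement), so O(approve_statement) either way.
The contrapositive of premise 2 (O(not unfreeze_account ⊃ not approve_statement)) is O(approve_statement ⊃ unfreeze_account), and O(approve_statement) is already established, so O(unfreeze_account).
Premise 8 is O(timestamp_license ⊃ not unfreeze_account); contrapositively O(unfreeze_account ⊃ not timestamp_license). Since O(unfreeze_account) holds, K gives O(not timestamp_license).
With premise 7, O(not timestamp_license ⊃ inform_dossier), the K-axiom yields O(inform_dossier).
The contrapositive of premise 1 (O(not post_bond ⊃ not inform_dossier)) is O(inform_dossier ⊃ post_bond), and O(inform_dossier) is already established, so O(post_bond).
So O(post_bond) holds — post_bond is obligatory. None of the other listed options is made obligatory by any chain of premises.

post_bond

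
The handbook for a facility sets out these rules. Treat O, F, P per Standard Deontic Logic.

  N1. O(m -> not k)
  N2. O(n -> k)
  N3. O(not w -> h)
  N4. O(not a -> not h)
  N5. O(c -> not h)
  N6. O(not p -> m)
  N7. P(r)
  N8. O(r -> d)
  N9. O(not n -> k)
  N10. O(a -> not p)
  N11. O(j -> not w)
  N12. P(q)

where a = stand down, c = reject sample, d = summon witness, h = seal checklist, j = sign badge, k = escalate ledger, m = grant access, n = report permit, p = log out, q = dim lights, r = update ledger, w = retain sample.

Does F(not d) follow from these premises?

No

Premise 8 is O(r -> d), but O(r) is not derivable from the premises (the permission P(r) asserts only not O(not r), not O(r)), so it does not yield O(d).
No other premise forces O(d). An ideal world satisfying every premise can still have not d true, so F(not d) is not derivable.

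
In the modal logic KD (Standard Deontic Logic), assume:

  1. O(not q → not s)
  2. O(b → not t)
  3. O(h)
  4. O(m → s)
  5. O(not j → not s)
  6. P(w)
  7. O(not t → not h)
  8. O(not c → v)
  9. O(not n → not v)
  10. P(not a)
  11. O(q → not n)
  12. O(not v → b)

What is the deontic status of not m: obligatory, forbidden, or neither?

Obligatory

Premise 3 gives O(h).
Premise 7, O(not t → not h), contraposes to O(h → t); with O(h) we get O(t).
The contrapositive of premise 2 (O(b → not t)) is O(t → not b), and O(t) is already established, so O(not b).
Premise 12, O(not v → b), contraposes to O(not b → v); with O(not b) we get O(v).
Premise 9, O(not n → not v), contraposes to O(v → n); with O(v) we get O(n).
The contrapositive of premise 11 (O(q → not n)) is O(n → not q), and O(n) is already established, so O(not q).
Premise 1 is O(not q → not s); since O(not q), deontic closure gives O(not s).
Premise 4 is O(m → s); contrapositively O(not s → not m). Since O(not s) holds, K gives O(not m).
Premises 5, 6, 8, 10 do not contribute to this derivation.
Hence not m is obligatory.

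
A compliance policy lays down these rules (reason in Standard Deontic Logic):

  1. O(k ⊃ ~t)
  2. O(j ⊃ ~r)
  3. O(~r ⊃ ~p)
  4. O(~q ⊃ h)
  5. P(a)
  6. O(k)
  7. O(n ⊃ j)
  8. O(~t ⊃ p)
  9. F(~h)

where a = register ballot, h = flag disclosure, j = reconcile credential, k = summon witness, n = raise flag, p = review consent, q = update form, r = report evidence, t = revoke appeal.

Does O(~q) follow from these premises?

No

Premise 4 is O(~q ⊃ h); even if O(h) held, inferring O(~q) would be affirming the consequent — invalid.
No other premise forces O(~q). An ideal world satisfying every premise can still have ~q false, so O(~q) is not derivable.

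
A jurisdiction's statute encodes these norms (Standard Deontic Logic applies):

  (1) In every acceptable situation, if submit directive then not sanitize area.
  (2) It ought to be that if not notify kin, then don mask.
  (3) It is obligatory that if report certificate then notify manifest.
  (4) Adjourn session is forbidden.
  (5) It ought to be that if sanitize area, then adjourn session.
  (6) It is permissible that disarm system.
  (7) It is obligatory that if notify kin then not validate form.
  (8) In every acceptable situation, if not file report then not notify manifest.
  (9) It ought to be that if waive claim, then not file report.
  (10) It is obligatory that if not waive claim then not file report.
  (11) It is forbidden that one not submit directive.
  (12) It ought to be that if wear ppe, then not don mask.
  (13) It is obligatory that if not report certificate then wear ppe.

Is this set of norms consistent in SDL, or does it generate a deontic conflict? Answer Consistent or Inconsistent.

Consistent

Premise 5 is O(sanitize_area → adjourn_session), but O(sanitize_area) is not derivable from the premises, so it does not yield O(adjourn_session).
So O(adjourn_session) is not derivable, and the apparent clash with O(¬adjourn_session) does not arise.
A world satisfying every obligation exists (e.g. adjourn_session=false, disarm_system=false, don_mask=false, file_report=false, notify_kin=true, notify_manifest=false, report_certificate=false, sanitize_area=false, submit_directive=true, validate_form=false, waive_claim=false, wear_ppe=true); no atom is both obligatory and forbidden, so the set is consistent.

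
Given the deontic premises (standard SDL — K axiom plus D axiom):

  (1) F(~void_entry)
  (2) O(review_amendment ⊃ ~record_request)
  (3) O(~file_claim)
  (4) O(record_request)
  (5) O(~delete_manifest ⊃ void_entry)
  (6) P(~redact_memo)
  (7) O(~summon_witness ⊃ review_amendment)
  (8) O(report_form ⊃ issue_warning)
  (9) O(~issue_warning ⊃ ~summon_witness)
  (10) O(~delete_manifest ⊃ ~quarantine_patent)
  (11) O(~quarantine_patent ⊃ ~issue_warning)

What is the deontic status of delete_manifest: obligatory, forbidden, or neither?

Obligatory

Premise 4 gives O(record_request).
Premise 2, O(review_amendment ⊃ ~record_request), contraposes to O(record_request ⊃ ~review_amendment); with O(record_request) we get O(~review_amendment).
Premise 7 is O(~summon_witness ⊃ review_amendment); contrapositively O(~review_amendment ⊃ summon_witness). Since O(~review_amendment) holds, K gives O(summon_witness).
The contrapositive of premise 9 (O(~issue_warning ⊃ ~summon_witness)) is O(summon_witness ⊃ issue_warning), and O(summon_witness) is already established, so O(issue_warning).
The contrapositive of premise 11 (O(~quarantine_patent ⊃ ~issue_warning)) is O(issue_warning ⊃ quarantine_patent), and O(issue_warning) is already established, so O(quarantine_patent).
The contrapositive of premise 10 (O(~delete_manifest ⊃ ~quarantine_patent)) is O(quarantine_patent ⊃ delete_manifest), and O(quarantine_patent) is already established, so O(delete_manifest).
Premises 1, 3, 5, 6, 8 do not contribute to this derivation.
Hence delete_manifest is obligatory.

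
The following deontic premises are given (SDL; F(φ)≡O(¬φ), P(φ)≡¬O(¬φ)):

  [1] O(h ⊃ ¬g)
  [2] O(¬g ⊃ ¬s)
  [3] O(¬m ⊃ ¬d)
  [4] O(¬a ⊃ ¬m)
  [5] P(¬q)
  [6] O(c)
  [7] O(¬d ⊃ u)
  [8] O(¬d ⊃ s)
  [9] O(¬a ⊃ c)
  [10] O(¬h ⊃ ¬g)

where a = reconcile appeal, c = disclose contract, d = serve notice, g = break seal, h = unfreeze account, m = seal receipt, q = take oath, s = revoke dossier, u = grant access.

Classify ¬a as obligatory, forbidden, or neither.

Forbidden

Premises 1 and 10 are O(h ⊃ ¬g) and O(¬h ⊃ ¬g); every ideal world satisfies h or ¬h, so in either case ¬g holds — hence O(¬g).
From O(¬g) and premise 2, O(¬g ⊃ ¬s), we obtain O(¬s).
The contrapositive of premise 8 (O(¬d ⊃ s)) is O(¬s ⊃ d), and O(¬s) is already established, so O(d).
Premise 3, O(¬m ⊃ ¬d), contraposes to O(d ⊃ m); with O(d) we get O(m).
The contrapositive of premise 4 (O(¬a ⊃ ¬m)) is O(m ⊃ a), and O(m) is already established, so O(a).
Premises 5, 6, 7, 9 do not contribute to this derivation.
Thus O(a), which is F(¬a): ¬a is forbidden.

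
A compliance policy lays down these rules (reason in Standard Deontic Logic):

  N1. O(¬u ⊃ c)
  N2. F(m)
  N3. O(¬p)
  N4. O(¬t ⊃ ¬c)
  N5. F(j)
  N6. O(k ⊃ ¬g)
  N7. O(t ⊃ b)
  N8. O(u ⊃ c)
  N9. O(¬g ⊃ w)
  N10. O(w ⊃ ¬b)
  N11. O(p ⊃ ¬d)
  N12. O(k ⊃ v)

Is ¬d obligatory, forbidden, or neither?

Neither

Premise 11 is O(p ⊃ ¬d), but O(p) is not derivable from the premises, so it does not yield O(¬d).
No premise or chain of K-axiom applications forces O(¬d), and none forces O(d). So ¬d is neither obligatory nor forbidden under these norms.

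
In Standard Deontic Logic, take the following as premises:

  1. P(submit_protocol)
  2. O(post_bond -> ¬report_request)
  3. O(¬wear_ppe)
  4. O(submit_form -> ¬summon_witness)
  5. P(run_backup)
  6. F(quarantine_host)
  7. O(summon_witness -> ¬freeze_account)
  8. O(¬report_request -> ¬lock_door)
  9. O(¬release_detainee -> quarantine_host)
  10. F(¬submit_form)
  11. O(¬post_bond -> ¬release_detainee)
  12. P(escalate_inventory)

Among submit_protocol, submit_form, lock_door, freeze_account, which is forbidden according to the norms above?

lock_door

Premise 6, F(quarantine_host), is equivalent to O(¬quarantine_host).
Premise 9, O(¬release_detainee -> quarantine_host), contraposes to O(¬quarantine_host -> release_detainee); with O(¬quarantine_host) we get O(release_detainee).
Premise 11, O(¬post_bond -> ¬release_detainee), contraposes to O(release_detainee -> post_bond); with O(release_detainee) we get O(post_bond).
Premise 2 is O(post_bond -> ¬report_request); since O(post_bond), deontic closure gives O(¬report_request).
Applying K to premise 8 (O(¬report_request -> ¬lock_door)) and O(¬report_request) yields O(¬lock_door).
So O(¬lock_door) holds, i.e. lock_door is forbidden. None of the other listed options is forbidden under the premises.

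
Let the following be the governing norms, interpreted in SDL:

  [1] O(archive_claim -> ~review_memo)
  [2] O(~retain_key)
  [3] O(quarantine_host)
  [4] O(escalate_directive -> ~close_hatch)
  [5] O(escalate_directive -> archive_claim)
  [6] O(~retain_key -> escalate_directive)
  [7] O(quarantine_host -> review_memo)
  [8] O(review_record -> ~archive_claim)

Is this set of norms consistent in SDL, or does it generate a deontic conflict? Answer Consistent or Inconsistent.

Premise 3 states O(quarantine_host) outright.
Applying K to premise 7 (O(quarantine_host -> review_memo)) and O(quarantine_host) yields O(review_memo).
Premise 1, O(archive_claim -> ~review_memo), contraposes to O(review_memo -> ~archive_claim); with O(review_memo) we get O(~archive_claim).
The contrapositive of premise 5 (O(escalate_directive -> archive_claim)) is O(~archive_claim -> ~escalate_directive), and O(~archive_claim) is already established, so O(~escalate_directive).
The contrapositive of premise 6 (O(~retain_key -> escalate_directive)) is O(~escalate_directive -> retain_key), and O(~escalate_directive) is already established, so O(retain_key).
But premise 2 directly asserts O(~retain_key).
We now have both O(retain_key) and O(~retain_key) — retain_key is simultaneously obligatory and forbidden, violating the D-axiom.

Inconsistent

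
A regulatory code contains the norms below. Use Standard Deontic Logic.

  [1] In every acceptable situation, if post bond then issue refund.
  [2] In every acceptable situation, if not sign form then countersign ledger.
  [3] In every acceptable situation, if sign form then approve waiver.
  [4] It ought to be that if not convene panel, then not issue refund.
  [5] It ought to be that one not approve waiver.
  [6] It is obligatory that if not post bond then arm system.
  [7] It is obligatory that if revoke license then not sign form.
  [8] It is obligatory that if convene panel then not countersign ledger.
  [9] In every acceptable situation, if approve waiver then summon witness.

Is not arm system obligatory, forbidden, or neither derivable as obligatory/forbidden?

Forbidden

From premise 5 we have O(¬approve_waiver).
The contrapositive of premise 3 (O(sign_form → approve_waiver)) is O(¬approve_waiver → ¬sign_form), and O(¬approve_waiver) is already established, so O(¬sign_form).
From O(¬sign_form) and premise 2, O(¬sign_form → countersign_ledger), we obtain O(countersign_ledger).
Premise 8 is O(convene_panel → ¬countersign_ledger); contrapositively O(countersign_ledger → ¬convene_panel). Since O(countersign_ledger) holds, K gives O(¬convene_panel).
Premise 4 is O(¬convene_panel → ¬issue_refund); since O(¬convene_panel), deontic closure gives O(¬issue_refund).
Premise 1 is O(post_bond → issue_refund); contrapositively O(¬issue_refund → ¬post_bond). Since O(¬issue_refund) holds, K gives O(¬post_bond).
With premise 6, O(¬post_bond → arm_system), the K-axiom yields O(arm_system).
Premises 7, 9 do not contribute to this derivation.
Thus O(arm_system), which is F(¬arm_system): ¬arm_system is forbidden.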